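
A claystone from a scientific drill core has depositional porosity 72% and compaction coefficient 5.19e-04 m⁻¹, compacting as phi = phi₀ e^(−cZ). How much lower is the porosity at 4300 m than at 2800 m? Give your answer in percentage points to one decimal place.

Working in km (1 km = 1000 m; c in km⁻¹ = c in m⁻¹ × 1000):
phi(2.8) = 0.72·e^(−0.519×2.8) = 0.1684
phi(4.3) = 0.72·e^(−0.519×4.3) = 0.0773
Δphi = 0.1684 − 0.0773 = 0.0911

9.1 percentage points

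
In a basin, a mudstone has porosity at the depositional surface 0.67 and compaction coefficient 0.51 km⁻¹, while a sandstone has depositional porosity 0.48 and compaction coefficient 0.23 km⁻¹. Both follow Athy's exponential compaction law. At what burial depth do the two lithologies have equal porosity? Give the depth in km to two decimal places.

Set n₀ₐ e^(−βₐZ) = n₀ᵦ e^(−βᵦZ) ⇒ ln(n₀ₐ/n₀ᵦ) = (βₐ − βᵦ)·Z
Z = ln(0.67/0.48) / (0.51 − 0.23) = 0.3335 / 0.28 = 1.191 km

1.19 km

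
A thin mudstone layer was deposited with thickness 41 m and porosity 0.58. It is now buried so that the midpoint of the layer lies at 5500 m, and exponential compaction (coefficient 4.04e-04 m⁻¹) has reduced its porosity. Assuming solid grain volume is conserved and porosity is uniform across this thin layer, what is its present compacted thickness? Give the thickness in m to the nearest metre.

Working in km (1 km = 1000 m; β in km⁻¹ = β in m⁻¹ × 1000):
Porosity at 5.5 km: φ = 0.58·exp(−0.404×5.5) = 0.0629
Solid-volume conservation: h(1−φ) = h₀(1−φ₀) ⇒ h = h₀·(1−φ₀)/(1−φ)
h = 0.041 × (1 − 0.58)/(1 − 0.0629) = 0.041 × 0.4482 = 0.0184 km

18 m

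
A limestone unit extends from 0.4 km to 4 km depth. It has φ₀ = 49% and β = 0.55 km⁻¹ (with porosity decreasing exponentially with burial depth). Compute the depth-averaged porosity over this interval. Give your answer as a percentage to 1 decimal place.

17.1%

⟨φ⟩ = (1/(z₂−z₁)) ∫ φ₀ e^(−βz) dz = φ₀·(e^(−β·z₁) − e^(−β·z₂)) / (β·(z₂−z₁))
e^(−0.55×0.4) = 0.8025; e^(−0.55×4) = 0.1108
⟨φ⟩ = 0.49 × (0.8025 − 0.1108) / (0.55 × 3.6) = 0.49 × 0.3494 = 0.1712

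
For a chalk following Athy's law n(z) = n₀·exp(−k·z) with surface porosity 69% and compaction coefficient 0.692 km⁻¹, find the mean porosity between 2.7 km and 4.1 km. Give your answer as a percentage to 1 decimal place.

⟨n⟩ = (1/(z₂−z₁)) ∫ n₀ e^(−kz) dz = n₀·(e^(−k·z₁) − e^(−k·z₂)) / (k·(z₂−z₁))
e^(−0.692×2.7) = 0.1544; e^(−0.692×4.1) = 0.0586
⟨n⟩ = 0.69 × (0.1544 − 0.0586) / (0.692 × 1.4) = 0.69 × 0.0989 = 0.0682

6.8%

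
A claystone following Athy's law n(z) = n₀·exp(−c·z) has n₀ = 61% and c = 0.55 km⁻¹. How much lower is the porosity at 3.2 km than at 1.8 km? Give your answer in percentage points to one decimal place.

12.2 percentage points

n(1.8) = 0.61·e^(−0.55×1.8) = 0.2267
n(3.2) = 0.61·e^(−0.55×3.2) = 0.1049
Δn = 0.2267 − 0.1049 = 0.1217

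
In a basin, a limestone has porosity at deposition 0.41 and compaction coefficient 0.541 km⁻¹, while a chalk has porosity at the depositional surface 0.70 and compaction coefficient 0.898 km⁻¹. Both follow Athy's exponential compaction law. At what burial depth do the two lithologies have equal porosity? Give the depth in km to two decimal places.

Set n₀ₐ e^(−cₐd) = n₀ᵦ e^(−cᵦd) ⇒ ln(n₀ₐ/n₀ᵦ) = (cₐ − cᵦ)·d
d = ln(0.41/0.7) / (0.541 − 0.898) = -0.5349 / -0.357 = 1.498 km

1.50 km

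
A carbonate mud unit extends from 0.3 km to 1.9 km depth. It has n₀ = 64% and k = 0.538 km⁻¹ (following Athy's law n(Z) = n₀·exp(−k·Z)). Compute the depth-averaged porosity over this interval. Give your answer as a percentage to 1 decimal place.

⟨n⟩ = (1/(Z₂−Z₁)) ∫ n₀ e^(−kZ) dZ = n₀·(e^(−k·Z₁) − e^(−k·Z₂)) / (k·(Z₂−Z₁))
e^(−0.538×0.3) = 0.8510; e^(−0.538×1.9) = 0.3598
⟨n⟩ = 0.64 × (0.8510 − 0.3598) / (0.538 × 1.6) = 0.64 × 0.5706 = 0.3652

36.5%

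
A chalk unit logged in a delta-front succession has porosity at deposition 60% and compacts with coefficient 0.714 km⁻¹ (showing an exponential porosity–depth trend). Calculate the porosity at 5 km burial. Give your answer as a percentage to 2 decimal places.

1.69%

phi = phi₀·exp(−c·z) = 0.6 × exp(−0.714 × 5) = 0.6 × exp(−3.57)
  = 0.6 × 0.0282 = 0.0169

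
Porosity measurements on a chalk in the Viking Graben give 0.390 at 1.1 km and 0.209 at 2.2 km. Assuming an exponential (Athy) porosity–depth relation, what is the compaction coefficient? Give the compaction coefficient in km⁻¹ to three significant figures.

0.567 km⁻¹

Athy: phi(d) = phi₀ e^(−cd) ⇒ phi₁/phi₂ = e^{c(d₂−d₁)} ⇒ c = ln(phi₁/phi₂)/(d₂−d₁)
c = ln(0.39/0.209) / (2.2 − 1.1) = ln(1.866) / 1.1 = 0.6238 / 1.1 = 0.5671 km⁻¹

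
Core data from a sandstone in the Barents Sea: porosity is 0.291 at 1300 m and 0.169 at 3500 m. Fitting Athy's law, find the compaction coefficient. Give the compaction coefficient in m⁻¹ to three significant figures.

0.000247 m⁻¹

Working in km (1 km = 1000 m; c in km⁻¹ = c in m⁻¹ × 1000):
Athy: n(d) = n₀ e^(−cd) ⇒ n₁/n₂ = e^{c(d₂−d₁)} ⇒ c = ln(n₁/n₂)/(d₂−d₁)
c = ln(0.291/0.169) / (3.5 − 1.3) = ln(1.722) / 2.2 = 0.5434 / 2.2 = 0.247 km⁻¹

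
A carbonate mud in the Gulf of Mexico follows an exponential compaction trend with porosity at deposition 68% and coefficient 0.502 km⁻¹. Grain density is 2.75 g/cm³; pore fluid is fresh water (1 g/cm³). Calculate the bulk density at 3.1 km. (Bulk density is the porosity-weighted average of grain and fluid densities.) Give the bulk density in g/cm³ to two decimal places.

Porosity at depth: n = 0.68·exp(−0.502×3.1) = 0.68×0.2109 = 0.1434
Bulk density: ρ_b = (1−n)ρ_g + n·ρ_f = 0.8566×2.75 + 0.1434×1
       = 2.356 + 0.143 = 2.499 g/cm³

2.50 g/cm³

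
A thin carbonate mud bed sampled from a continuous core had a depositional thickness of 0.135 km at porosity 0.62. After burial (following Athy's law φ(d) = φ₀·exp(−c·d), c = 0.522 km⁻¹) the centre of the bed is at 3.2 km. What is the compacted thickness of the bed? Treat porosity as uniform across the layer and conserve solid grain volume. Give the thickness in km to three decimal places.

Porosity at 3.2 km: φ = 0.62·exp(−0.522×3.2) = 0.1167
Solid-volume conservation: h(1−φ) = h₀(1−φ₀) ⇒ h = h₀·(1−φ₀)/(1−φ)
h = 0.135 × (1 − 0.62)/(1 − 0.1167) = 0.135 × 0.4302 = 0.0581 km

0.058 km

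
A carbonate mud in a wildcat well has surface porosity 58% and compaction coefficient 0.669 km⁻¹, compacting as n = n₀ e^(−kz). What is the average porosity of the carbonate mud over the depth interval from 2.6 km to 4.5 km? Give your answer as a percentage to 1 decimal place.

⟨n⟩ = (1/(z₂−z₁)) ∫ n₀ e^(−kz) dz = n₀·(e^(−k·z₁) − e^(−k·z₂)) / (k·(z₂−z₁))
e^(−0.669×2.6) = 0.1756; e^(−0.669×4.5) = 0.0493
⟨n⟩ = 0.58 × (0.1756 − 0.0493) / (0.669 × 1.9) = 0.58 × 0.0994 = 0.0577

5.8%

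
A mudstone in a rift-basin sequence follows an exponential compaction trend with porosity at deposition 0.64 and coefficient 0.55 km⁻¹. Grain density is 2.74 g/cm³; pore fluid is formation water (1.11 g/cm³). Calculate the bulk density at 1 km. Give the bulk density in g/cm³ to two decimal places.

2.14 g/cm³

Porosity at depth: φ = 0.64·exp(−0.55×1) = 0.64×0.5769 = 0.3692
Bulk density: ρ_b = (1−φ)ρ_g + φ·ρ_f = 0.6308×2.74 + 0.3692×1.11
       = 1.728 + 0.410 = 2.138 g/cm³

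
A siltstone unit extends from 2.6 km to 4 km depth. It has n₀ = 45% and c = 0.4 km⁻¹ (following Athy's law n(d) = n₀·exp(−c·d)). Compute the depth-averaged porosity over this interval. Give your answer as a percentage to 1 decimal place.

⟨n⟩ = (1/(d₂−d₁)) ∫ n₀ e^(−cd) dd = n₀·(e^(−c·d₁) − e^(−c·d₂)) / (c·(d₂−d₁))
e^(−0.4×2.6) = 0.3535; e^(−0.4×4) = 0.2019
⟨n⟩ = 0.45 × (0.3535 − 0.2019) / (0.4 × 1.4) = 0.45 × 0.2706 = 0.1218

12.2%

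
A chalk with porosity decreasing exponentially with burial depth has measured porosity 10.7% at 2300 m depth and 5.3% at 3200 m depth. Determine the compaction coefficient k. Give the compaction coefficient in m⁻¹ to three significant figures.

Working in km (1 km = 1000 m; k in km⁻¹ = k in m⁻¹ × 1000):
Athy: phi(Z) = phi₀ e^(−kZ) ⇒ phi₁/phi₂ = e^{k(Z₂−Z₁)} ⇒ k = ln(phi₁/phi₂)/(Z₂−Z₁)
k = ln(0.107/0.053) / (3.2 − 2.3) = ln(2.019) / 0.9 = 0.7025 / 0.9 = 0.7806 km⁻¹

0.000781 m⁻¹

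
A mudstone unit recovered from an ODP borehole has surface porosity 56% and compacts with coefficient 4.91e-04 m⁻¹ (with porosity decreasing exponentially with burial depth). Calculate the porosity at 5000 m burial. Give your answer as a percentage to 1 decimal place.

4.8%

Working in km (1 km = 1000 m; β in km⁻¹ = β in m⁻¹ × 1000):
φ = φ₀·exp(−β·Z) = 0.56 × exp(−0.491 × 5) = 0.56 × exp(−2.455)
  = 0.56 × 0.0859 = 0.0481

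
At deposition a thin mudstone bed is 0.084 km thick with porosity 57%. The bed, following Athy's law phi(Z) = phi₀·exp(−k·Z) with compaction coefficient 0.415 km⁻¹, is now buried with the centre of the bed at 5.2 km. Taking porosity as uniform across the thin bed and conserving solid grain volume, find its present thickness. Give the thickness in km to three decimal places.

0.039 km

Porosity at 5.2 km: phi = 0.57·exp(−0.415×5.2) = 0.0659
Solid-volume conservation: h(1−phi) = h₀(1−phi₀) ⇒ h = h₀·(1−phi₀)/(1−phi)
h = 0.084 × (1 − 0.57)/(1 − 0.0659) = 0.084 × 0.4603 = 0.0387 km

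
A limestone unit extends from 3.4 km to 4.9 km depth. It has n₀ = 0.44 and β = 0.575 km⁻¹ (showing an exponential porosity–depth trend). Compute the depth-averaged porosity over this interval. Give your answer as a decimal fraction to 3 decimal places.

0.042

⟨n⟩ = (1/(z₂−z₁)) ∫ n₀ e^(−βz) dz = n₀·(e^(−β·z₁) − e^(−β·z₂)) / (β·(z₂−z₁))
e^(−0.575×3.4) = 0.1416; e^(−0.575×4.9) = 0.0598
⟨n⟩ = 0.44 × (0.1416 − 0.0598) / (0.575 × 1.5) = 0.44 × 0.0949 = 0.0417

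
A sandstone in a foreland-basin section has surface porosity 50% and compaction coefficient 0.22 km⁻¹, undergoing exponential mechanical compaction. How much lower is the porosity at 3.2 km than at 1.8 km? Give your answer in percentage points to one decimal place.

phi(1.8) = 0.5·e^(−0.22×1.8) = 0.3365
phi(3.2) = 0.5·e^(−0.22×3.2) = 0.2473
Δphi = 0.3365 − 0.2473 = 0.0892

8.9 percentage points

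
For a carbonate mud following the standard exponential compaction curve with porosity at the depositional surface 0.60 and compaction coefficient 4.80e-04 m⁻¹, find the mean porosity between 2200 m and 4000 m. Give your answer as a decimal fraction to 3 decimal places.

Working in km (1 km = 1000 m; β in km⁻¹ = β in m⁻¹ × 1000):
⟨phi⟩ = (1/(Z₂−Z₁)) ∫ phi₀ e^(−βZ) dZ = phi₀·(e^(−β·Z₁) − e^(−β·Z₂)) / (β·(Z₂−Z₁))
e^(−0.48×2.2) = 0.3478; e^(−0.48×4) = 0.1466
⟨phi⟩ = 0.6 × (0.3478 − 0.1466) / (0.48 × 1.8) = 0.6 × 0.2329 = 0.1397

0.140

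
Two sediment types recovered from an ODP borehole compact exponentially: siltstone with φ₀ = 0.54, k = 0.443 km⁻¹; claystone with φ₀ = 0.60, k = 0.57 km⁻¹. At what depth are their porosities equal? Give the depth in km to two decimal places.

0.83 km

Set φ₀ₐ e^(−kₐd) = φ₀ᵦ e^(−kᵦd) ⇒ ln(φ₀ₐ/φ₀ᵦ) = (kₐ − kᵦ)·d
d = ln(0.54/0.6) / (0.443 − 0.57) = -0.1054 / -0.127 = 0.830 km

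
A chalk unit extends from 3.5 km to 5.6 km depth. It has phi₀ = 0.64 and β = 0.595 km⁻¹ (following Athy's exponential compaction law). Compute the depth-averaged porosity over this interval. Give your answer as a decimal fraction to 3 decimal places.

⟨phi⟩ = (1/(d₂−d₁)) ∫ phi₀ e^(−βd) dd = phi₀·(e^(−β·d₁) − e^(−β·d₂)) / (β·(d₂−d₁))
e^(−0.595×3.5) = 0.1246; e^(−0.595×5.6) = 0.0357
⟨phi⟩ = 0.64 × (0.1246 − 0.0357) / (0.595 × 2.1) = 0.64 × 0.0711 = 0.0455

0.046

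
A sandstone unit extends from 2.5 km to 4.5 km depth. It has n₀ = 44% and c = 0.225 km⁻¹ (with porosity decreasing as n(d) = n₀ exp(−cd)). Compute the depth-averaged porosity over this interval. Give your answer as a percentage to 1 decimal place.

20.2%

⟨n⟩ = (1/(d₂−d₁)) ∫ n₀ e^(−cd) dd = n₀·(e^(−c·d₁) − e^(−c·d₂)) / (c·(d₂−d₁))
e^(−0.225×2.5) = 0.5698; e^(−0.225×4.5) = 0.3633
⟨n⟩ = 0.44 × (0.5698 − 0.3633) / (0.225 × 2) = 0.44 × 0.4588 = 0.2019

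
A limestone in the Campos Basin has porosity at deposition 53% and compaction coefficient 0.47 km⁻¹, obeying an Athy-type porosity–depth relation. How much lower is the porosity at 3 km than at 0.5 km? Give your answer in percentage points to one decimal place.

phi(0.5) = 0.53·e^(−0.47×0.5) = 0.4190
phi(3) = 0.53·e^(−0.47×3) = 0.1294
Δphi = 0.4190 − 0.1294 = 0.2896

29.0 percentage points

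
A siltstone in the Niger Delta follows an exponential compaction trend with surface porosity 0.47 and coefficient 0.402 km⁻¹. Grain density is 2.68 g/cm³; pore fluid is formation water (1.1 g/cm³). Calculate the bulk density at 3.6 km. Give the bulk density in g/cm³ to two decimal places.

2.51 g/cm³

Porosity at depth: φ = 0.47·exp(−0.402×3.6) = 0.47×0.2352 = 0.1106
Bulk density: ρ_b = (1−φ)ρ_g + φ·ρ_f = 0.8894×2.68 + 0.1106×1.1
       = 2.384 + 0.122 = 2.505 g/cm³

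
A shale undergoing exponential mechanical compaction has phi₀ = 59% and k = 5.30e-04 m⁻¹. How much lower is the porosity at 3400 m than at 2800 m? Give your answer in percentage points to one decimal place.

3.6 percentage points

Working in km (1 km = 1000 m; k in km⁻¹ = k in m⁻¹ × 1000):
phi(2.8) = 0.59·e^(−0.53×2.8) = 0.1338
phi(3.4) = 0.59·e^(−0.53×3.4) = 0.0973
Δphi = 0.1338 − 0.0973 = 0.0364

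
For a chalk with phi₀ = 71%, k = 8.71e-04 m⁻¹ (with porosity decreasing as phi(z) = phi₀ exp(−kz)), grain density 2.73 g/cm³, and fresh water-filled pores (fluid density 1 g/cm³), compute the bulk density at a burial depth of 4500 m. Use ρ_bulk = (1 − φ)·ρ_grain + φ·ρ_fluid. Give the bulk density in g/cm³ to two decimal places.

2.71 g/cm³

Working in km (1 km = 1000 m; k in km⁻¹ = k in m⁻¹ × 1000):
Porosity at depth: phi = 0.71·exp(−0.871×4.5) = 0.71×0.0199 = 0.0141
Bulk density: ρ_b = (1−phi)ρ_g + phi·ρ_f = 0.9859×2.73 + 0.0141×1
       = 2.692 + 0.014 = 2.706 g/cm³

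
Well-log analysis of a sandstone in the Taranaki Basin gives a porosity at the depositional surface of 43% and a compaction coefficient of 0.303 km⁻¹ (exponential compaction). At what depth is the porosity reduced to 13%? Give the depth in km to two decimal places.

Invert Athy's law: Z = ln(phi₀/phi) / k
Z = ln(0.43/0.13) / 0.303 = ln(3.308) / 0.303 = 1.1963 / 0.303 = 3.948 km

3.95 km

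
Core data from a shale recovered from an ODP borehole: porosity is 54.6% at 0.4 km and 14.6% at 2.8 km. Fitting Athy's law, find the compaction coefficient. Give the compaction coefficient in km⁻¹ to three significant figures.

Athy: φ(Z) = φ₀ e^(−cZ) ⇒ φ₁/φ₂ = e^{c(Z₂−Z₁)} ⇒ c = ln(φ₁/φ₂)/(Z₂−Z₁)
c = ln(0.546/0.146) / (2.8 − 0.4) = ln(3.74) / 2.4 = 1.3190 / 2.4 = 0.5496 km⁻¹

0.550 km⁻¹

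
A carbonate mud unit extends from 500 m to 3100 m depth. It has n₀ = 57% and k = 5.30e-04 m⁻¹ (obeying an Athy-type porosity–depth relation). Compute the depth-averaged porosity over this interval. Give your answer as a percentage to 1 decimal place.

Working in km (1 km = 1000 m; k in km⁻¹ = k in m⁻¹ × 1000):
⟨n⟩ = (1/(Z₂−Z₁)) ∫ n₀ e^(−kZ) dZ = n₀·(e^(−k·Z₁) − e^(−k·Z₂)) / (k·(Z₂−Z₁))
e^(−0.53×0.5) = 0.7672; e^(−0.53×3.1) = 0.1934
⟨n⟩ = 0.57 × (0.7672 − 0.1934) / (0.53 × 2.6) = 0.57 × 0.4164 = 0.2374

23.7%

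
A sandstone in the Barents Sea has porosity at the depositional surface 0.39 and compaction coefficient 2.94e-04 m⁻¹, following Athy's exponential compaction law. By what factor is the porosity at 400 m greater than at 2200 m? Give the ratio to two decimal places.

Working in km (1 km = 1000 m; c in km⁻¹ = c in m⁻¹ × 1000):
phi(Z₁)/phi(Z₂) = e^(−c·Z₁)/e^(−c·Z₂) = e^{c(Z₂−Z₁)}
= exp(0.294 × 1.8) = exp(0.5292) = 1.6976

1.70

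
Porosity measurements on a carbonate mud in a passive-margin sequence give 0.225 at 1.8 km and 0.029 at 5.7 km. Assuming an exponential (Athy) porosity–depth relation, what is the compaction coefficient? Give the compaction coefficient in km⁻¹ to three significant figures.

0.525 km⁻¹

Athy: n(Z) = n₀ e^(−cZ) ⇒ n₁/n₂ = e^{c(Z₂−Z₁)} ⇒ c = ln(n₁/n₂)/(Z₂−Z₁)
c = ln(0.225/0.029) / (5.7 − 1.8) = ln(7.759) / 3.9 = 2.0488 / 3.9 = 0.5253 km⁻¹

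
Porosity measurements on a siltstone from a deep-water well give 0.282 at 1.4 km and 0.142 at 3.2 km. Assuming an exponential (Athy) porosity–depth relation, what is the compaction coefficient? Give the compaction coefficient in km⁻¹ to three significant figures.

0.381 km⁻¹

Athy: φ(d) = φ₀ e^(−kd) ⇒ φ₁/φ₂ = e^{k(d₂−d₁)} ⇒ k = ln(φ₁/φ₂)/(d₂−d₁)
k = ln(0.282/0.142) / (3.2 − 1.4) = ln(1.986) / 1.8 = 0.6861 / 1.8 = 0.3812 km⁻¹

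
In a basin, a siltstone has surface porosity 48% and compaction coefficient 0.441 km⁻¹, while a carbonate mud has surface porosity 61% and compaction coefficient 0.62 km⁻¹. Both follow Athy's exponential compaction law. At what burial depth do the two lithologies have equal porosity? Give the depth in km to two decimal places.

Set φ₀ₐ e^(−cₐd) = φ₀ᵦ e^(−cᵦd) ⇒ ln(φ₀ₐ/φ₀ᵦ) = (cₐ − cᵦ)·d
d = ln(0.48/0.61) / (0.441 − 0.62) = -0.2397 / -0.179 = 1.339 km

1.34 km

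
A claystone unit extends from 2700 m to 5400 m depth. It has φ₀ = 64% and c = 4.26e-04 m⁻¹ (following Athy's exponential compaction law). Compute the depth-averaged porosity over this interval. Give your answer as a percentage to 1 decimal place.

12.0%

Working in km (1 km = 1000 m; c in km⁻¹ = c in m⁻¹ × 1000):
⟨φ⟩ = (1/(z₂−z₁)) ∫ φ₀ e^(−cz) dz = φ₀·(e^(−c·z₁) − e^(−c·z₂)) / (c·(z₂−z₁))
e^(−0.426×2.7) = 0.3166; e^(−0.426×5.4) = 0.1002
⟨φ⟩ = 0.64 × (0.3166 − 0.1002) / (0.426 × 2.7) = 0.64 × 0.1881 = 0.1204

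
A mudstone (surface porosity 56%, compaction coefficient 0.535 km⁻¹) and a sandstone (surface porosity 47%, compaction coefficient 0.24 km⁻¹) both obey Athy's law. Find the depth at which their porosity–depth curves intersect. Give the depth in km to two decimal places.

0.59 km

Set φ₀ₐ e^(−kₐd) = φ₀ᵦ e^(−kᵦd) ⇒ ln(φ₀ₐ/φ₀ᵦ) = (kₐ − kᵦ)·d
d = ln(0.56/0.47) / (0.535 − 0.24) = 0.1752 / 0.295 = 0.594 km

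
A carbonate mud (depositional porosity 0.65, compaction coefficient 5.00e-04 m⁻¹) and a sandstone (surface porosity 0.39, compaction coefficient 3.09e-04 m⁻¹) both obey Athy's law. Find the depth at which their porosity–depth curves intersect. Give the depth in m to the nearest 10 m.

2670 m

Working in km (1 km = 1000 m; c in km⁻¹ = c in m⁻¹ × 1000):
Set n₀ₐ e^(−cₐZ) = n₀ᵦ e^(−cᵦZ) ⇒ ln(n₀ₐ/n₀ᵦ) = (cₐ − cᵦ)·Z
Z = ln(0.65/0.39) / (0.5 − 0.309) = 0.5108 / 0.191 = 2.674 km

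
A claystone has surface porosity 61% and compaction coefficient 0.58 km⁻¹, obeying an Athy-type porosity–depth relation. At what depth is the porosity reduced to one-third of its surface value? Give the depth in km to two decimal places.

1.89 km

n/n₀ = 1/3 ⇒ exp(−β·Z) = 1/3 ⇒ Z = ln(3) / β
Z = 1.0986 / 0.58 = 1.894 km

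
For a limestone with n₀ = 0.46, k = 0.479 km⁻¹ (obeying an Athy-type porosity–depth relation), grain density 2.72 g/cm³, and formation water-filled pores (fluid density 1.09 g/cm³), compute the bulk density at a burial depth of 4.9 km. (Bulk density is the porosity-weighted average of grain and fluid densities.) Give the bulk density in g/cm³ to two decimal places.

2.65 g/cm³

Porosity at depth: n = 0.46·exp(−0.479×4.9) = 0.46×0.0956 = 0.0440
Bulk density: ρ_b = (1−n)ρ_g + n·ρ_f = 0.9560×2.72 + 0.0440×1.09
       = 2.600 + 0.048 = 2.648 g/cm³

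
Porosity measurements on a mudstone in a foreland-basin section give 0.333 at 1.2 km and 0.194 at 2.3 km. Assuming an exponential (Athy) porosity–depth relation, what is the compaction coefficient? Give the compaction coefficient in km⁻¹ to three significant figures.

0.491 km⁻¹

Athy: n(d) = n₀ e^(−kd) ⇒ n₁/n₂ = e^{k(d₂−d₁)} ⇒ k = ln(n₁/n₂)/(d₂−d₁)
k = ln(0.333/0.194) / (2.3 − 1.2) = ln(1.716) / 1.1 = 0.5403 / 1.1 = 0.4912 km⁻¹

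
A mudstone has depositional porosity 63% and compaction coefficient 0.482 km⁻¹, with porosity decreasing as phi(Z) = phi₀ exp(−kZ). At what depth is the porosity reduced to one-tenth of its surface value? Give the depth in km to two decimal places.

phi/phi₀ = 1/10 ⇒ exp(−k·Z) = 1/10 ⇒ Z = ln(10) / k
Z = 2.3026 / 0.482 = 4.777 km

4.78 km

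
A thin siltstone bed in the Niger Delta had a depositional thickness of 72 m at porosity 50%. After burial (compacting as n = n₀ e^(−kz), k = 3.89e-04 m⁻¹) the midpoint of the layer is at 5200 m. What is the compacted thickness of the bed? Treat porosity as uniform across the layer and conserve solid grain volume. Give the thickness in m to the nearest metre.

39 m

Working in km (1 km = 1000 m; k in km⁻¹ = k in m⁻¹ × 1000):
Porosity at 5.2 km: n = 0.5·exp(−0.389×5.2) = 0.0661
Solid-volume conservation: h(1−n) = h₀(1−n₀) ⇒ h = h₀·(1−n₀)/(1−n)
h = 0.072 × (1 − 0.5)/(1 − 0.0661) = 0.072 × 0.5354 = 0.0385 km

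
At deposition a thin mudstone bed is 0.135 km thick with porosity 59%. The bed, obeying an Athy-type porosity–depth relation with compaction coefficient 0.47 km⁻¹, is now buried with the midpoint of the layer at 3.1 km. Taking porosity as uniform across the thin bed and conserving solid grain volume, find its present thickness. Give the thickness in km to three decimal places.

Porosity at 3.1 km: n = 0.59·exp(−0.47×3.1) = 0.1374
Solid-volume conservation: h(1−n) = h₀(1−n₀) ⇒ h = h₀·(1−n₀)/(1−n)
h = 0.135 × (1 − 0.59)/(1 − 0.1374) = 0.135 × 0.4753 = 0.0642 km

0.064 km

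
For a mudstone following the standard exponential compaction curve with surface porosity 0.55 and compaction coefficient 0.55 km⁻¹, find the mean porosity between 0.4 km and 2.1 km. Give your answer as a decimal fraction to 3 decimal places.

⟨n⟩ = (1/(z₂−z₁)) ∫ n₀ e^(−cz) dz = n₀·(e^(−c·z₁) − e^(−c·z₂)) / (c·(z₂−z₁))
e^(−0.55×0.4) = 0.8025; e^(−0.55×2.1) = 0.3151
⟨n⟩ = 0.55 × (0.8025 − 0.3151) / (0.55 × 1.7) = 0.55 × 0.5213 = 0.2867

0.287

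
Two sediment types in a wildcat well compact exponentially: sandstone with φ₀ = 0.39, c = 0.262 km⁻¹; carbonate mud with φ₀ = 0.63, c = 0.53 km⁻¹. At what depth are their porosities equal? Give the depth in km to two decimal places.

1.79 km

Set φ₀ₐ e^(−cₐz) = φ₀ᵦ e^(−cᵦz) ⇒ ln(φ₀ₐ/φ₀ᵦ) = (cₐ − cᵦ)·z
z = ln(0.39/0.63) / (0.262 − 0.53) = -0.4796 / -0.268 = 1.789 km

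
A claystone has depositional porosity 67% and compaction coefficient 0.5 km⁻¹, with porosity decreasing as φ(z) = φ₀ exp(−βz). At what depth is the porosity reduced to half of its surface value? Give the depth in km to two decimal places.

1.39 km

φ/φ₀ = 1/2 ⇒ exp(−β·z) = 1/2 ⇒ z = ln(2) / β
z = 0.6931 / 0.5 = 1.386 km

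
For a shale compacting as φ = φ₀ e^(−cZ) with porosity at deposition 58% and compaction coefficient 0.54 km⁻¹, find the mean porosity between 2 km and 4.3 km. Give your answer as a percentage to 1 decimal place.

⟨φ⟩ = (1/(Z₂−Z₁)) ∫ φ₀ e^(−cZ) dZ = φ₀·(e^(−c·Z₁) − e^(−c·Z₂)) / (c·(Z₂−Z₁))
e^(−0.54×2) = 0.3396; e^(−0.54×4.3) = 0.0981
⟨φ⟩ = 0.58 × (0.3396 − 0.0981) / (0.54 × 2.3) = 0.58 × 0.1945 = 0.1128

11.3%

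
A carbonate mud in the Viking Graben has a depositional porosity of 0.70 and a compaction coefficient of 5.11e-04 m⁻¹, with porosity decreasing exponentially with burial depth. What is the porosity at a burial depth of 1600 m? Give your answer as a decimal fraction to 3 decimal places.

0.309

Working in km (1 km = 1000 m; β in km⁻¹ = β in m⁻¹ × 1000):
phi = phi₀·exp(−β·d) = 0.7 × exp(−0.511 × 1.6) = 0.7 × exp(−0.8176)
  = 0.7 × 0.4415 = 0.3090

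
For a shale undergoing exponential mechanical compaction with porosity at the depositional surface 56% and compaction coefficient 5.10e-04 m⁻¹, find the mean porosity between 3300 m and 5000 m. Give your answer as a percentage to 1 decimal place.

Working in km (1 km = 1000 m; k in km⁻¹ = k in m⁻¹ × 1000):
⟨phi⟩ = (1/(Z₂−Z₁)) ∫ phi₀ e^(−kZ) dZ = phi₀·(e^(−k·Z₁) − e^(−k·Z₂)) / (k·(Z₂−Z₁))
e^(−0.51×3.3) = 0.1858; e^(−0.51×5) = 0.0781
⟨phi⟩ = 0.56 × (0.1858 − 0.0781) / (0.51 × 1.7) = 0.56 × 0.1243 = 0.0696

7.0%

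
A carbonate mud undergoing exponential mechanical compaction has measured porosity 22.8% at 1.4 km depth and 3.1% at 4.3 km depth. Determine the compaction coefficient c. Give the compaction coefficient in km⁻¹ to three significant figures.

Athy: phi(Z) = phi₀ e^(−cZ) ⇒ phi₁/phi₂ = e^{c(Z₂−Z₁)} ⇒ c = ln(phi₁/phi₂)/(Z₂−Z₁)
c = ln(0.228/0.031) / (4.3 − 1.4) = ln(7.355) / 2.9 = 1.9954 / 2.9 = 0.6881 km⁻¹

0.688 km⁻¹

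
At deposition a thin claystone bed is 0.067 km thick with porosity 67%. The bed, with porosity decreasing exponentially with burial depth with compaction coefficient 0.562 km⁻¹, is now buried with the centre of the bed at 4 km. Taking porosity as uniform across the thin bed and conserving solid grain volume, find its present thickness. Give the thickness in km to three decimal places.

Porosity at 4 km: n = 0.67·exp(−0.562×4) = 0.0708
Solid-volume conservation: h(1−n) = h₀(1−n₀) ⇒ h = h₀·(1−n₀)/(1−n)
h = 0.067 × (1 − 0.67)/(1 − 0.0708) = 0.067 × 0.3551 = 0.0238 km

0.024 km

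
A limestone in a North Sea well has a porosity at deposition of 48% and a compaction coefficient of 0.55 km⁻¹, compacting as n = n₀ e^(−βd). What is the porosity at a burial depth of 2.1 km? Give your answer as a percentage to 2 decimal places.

15.12%

n = n₀·exp(−β·d) = 0.48 × exp(−0.55 × 2.1) = 0.48 × exp(−1.155)
  = 0.48 × 0.3151 = 0.1512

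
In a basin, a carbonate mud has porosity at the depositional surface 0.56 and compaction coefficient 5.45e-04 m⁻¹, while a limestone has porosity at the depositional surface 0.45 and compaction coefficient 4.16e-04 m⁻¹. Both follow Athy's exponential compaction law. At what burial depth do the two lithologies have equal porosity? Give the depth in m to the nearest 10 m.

1700 m

Working in km (1 km = 1000 m; β in km⁻¹ = β in m⁻¹ × 1000):
Set n₀ₐ e^(−βₐd) = n₀ᵦ e^(−βᵦd) ⇒ ln(n₀ₐ/n₀ᵦ) = (βₐ − βᵦ)·d
d = ln(0.56/0.45) / (0.545 − 0.416) = 0.2187 / 0.129 = 1.695 km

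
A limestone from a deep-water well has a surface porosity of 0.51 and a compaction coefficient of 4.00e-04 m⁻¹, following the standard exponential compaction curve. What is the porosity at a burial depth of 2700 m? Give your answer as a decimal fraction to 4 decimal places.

Working in km (1 km = 1000 m; β in km⁻¹ = β in m⁻¹ × 1000):
φ = φ₀·exp(−β·Z) = 0.51 × exp(−0.4 × 2.7) = 0.51 × exp(−1.08)
  = 0.51 × 0.3396 = 0.1732

0.1732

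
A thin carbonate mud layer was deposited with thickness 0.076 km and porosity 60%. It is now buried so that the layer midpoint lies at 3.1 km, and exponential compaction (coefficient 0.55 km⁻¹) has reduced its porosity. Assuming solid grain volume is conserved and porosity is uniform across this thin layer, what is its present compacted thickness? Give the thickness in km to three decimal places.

0.034 km

Porosity at 3.1 km: n = 0.6·exp(−0.55×3.1) = 0.1091
Solid-volume conservation: h(1−n) = h₀(1−n₀) ⇒ h = h₀·(1−n₀)/(1−n)
h = 0.076 × (1 − 0.6)/(1 − 0.1091) = 0.076 × 0.4490 = 0.0341 km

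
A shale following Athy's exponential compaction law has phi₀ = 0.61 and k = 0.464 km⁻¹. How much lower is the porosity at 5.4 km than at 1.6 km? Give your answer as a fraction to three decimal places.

0.241

phi(1.6) = 0.61·e^(−0.464×1.6) = 0.2903
phi(5.4) = 0.61·e^(−0.464×5.4) = 0.0498
Δphi = 0.2903 − 0.0498 = 0.2405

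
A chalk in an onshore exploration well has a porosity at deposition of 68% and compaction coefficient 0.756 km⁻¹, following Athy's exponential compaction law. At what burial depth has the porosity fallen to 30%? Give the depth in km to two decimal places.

Invert Athy's law: z = ln(n₀/n) / k
z = ln(0.68/0.3) / 0.756 = ln(2.267) / 0.756 = 0.8183 / 0.756 = 1.082 km

1.08 km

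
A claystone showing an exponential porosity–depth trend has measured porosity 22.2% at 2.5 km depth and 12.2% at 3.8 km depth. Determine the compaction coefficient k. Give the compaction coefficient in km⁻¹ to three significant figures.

0.461 km⁻¹

Athy: φ(Z) = φ₀ e^(−kZ) ⇒ φ₁/φ₂ = e^{k(Z₂−Z₁)} ⇒ k = ln(φ₁/φ₂)/(Z₂−Z₁)
k = ln(0.222/0.122) / (3.8 − 2.5) = ln(1.82) / 1.3 = 0.5987 / 1.3 = 0.4605 km⁻¹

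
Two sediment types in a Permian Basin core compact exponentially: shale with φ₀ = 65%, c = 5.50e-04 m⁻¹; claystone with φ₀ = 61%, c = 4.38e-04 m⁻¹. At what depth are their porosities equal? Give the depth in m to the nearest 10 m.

Working in km (1 km = 1000 m; c in km⁻¹ = c in m⁻¹ × 1000):
Set φ₀ₐ e^(−cₐZ) = φ₀ᵦ e^(−cᵦZ) ⇒ ln(φ₀ₐ/φ₀ᵦ) = (cₐ − cᵦ)·Z
Z = ln(0.65/0.61) / (0.55 − 0.438) = 0.0635 / 0.112 = 0.567 km

570 m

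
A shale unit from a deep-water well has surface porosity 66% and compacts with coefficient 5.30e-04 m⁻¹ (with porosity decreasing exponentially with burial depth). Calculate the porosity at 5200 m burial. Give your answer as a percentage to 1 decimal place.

4.2%

Working in km (1 km = 1000 m; β in km⁻¹ = β in m⁻¹ × 1000):
phi = phi₀·exp(−β·Z) = 0.66 × exp(−0.53 × 5.2) = 0.66 × exp(−2.756)
  = 0.66 × 0.0635 = 0.0419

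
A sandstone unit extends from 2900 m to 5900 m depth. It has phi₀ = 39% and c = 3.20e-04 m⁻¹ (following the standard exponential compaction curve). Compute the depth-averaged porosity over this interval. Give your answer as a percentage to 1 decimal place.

9.9%

Working in km (1 km = 1000 m; c in km⁻¹ = c in m⁻¹ × 1000):
⟨phi⟩ = (1/(Z₂−Z₁)) ∫ phi₀ e^(−cZ) dZ = phi₀·(e^(−c·Z₁) − e^(−c·Z₂)) / (c·(Z₂−Z₁))
e^(−0.32×2.9) = 0.3953; e^(−0.32×5.9) = 0.1514
⟨phi⟩ = 0.39 × (0.3953 − 0.1514) / (0.32 × 3) = 0.39 × 0.2541 = 0.0991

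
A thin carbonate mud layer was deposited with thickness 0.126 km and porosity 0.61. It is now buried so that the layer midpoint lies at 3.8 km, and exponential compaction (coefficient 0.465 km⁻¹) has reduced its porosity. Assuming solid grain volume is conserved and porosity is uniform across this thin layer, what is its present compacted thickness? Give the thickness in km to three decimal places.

0.055 km

Porosity at 3.8 km: phi = 0.61·exp(−0.465×3.8) = 0.1042
Solid-volume conservation: h(1−phi) = h₀(1−phi₀) ⇒ h = h₀·(1−phi₀)/(1−phi)
h = 0.126 × (1 − 0.61)/(1 − 0.1042) = 0.126 × 0.4354 = 0.0549 km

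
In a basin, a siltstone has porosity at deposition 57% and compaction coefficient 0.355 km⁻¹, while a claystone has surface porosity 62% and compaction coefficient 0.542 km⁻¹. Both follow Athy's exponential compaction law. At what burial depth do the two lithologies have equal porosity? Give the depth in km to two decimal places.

0.45 km

Set n₀ₐ e^(−βₐz) = n₀ᵦ e^(−βᵦz) ⇒ ln(n₀ₐ/n₀ᵦ) = (βₐ − βᵦ)·z
z = ln(0.57/0.62) / (0.355 − 0.542) = -0.0841 / -0.187 = 0.450 km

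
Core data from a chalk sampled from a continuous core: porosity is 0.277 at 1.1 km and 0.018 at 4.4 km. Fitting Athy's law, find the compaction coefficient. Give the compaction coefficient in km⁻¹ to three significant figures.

Athy: φ(Z) = φ₀ e^(−kZ) ⇒ φ₁/φ₂ = e^{k(Z₂−Z₁)} ⇒ k = ln(φ₁/φ₂)/(Z₂−Z₁)
k = ln(0.277/0.018) / (4.4 − 1.1) = ln(15.39) / 3.3 = 2.7336 / 3.3 = 0.8284 km⁻¹

0.828 km⁻¹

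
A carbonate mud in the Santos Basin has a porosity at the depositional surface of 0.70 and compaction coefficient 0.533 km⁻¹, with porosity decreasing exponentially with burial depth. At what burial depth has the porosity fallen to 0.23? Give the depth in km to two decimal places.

Invert Athy's law: d = ln(n₀/n) / k
d = ln(0.7/0.23) / 0.533 = ln(3.043) / 0.533 = 1.1130 / 0.533 = 2.088 km

2.09 km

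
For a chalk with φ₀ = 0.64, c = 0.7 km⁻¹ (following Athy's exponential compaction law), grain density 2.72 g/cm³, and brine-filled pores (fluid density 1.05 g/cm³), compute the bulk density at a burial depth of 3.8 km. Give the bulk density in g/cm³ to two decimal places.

Porosity at depth: φ = 0.64·exp(−0.7×3.8) = 0.64×0.0699 = 0.0448
Bulk density: ρ_b = (1−φ)ρ_g + φ·ρ_f = 0.9552×2.72 + 0.0448×1.05
       = 2.598 + 0.047 = 2.645 g/cm³

2.65 g/cm³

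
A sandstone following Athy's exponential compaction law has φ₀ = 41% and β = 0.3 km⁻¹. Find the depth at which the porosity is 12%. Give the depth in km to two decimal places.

Invert Athy's law: Z = ln(φ₀/φ) / β
Z = ln(0.41/0.12) / 0.3 = ln(3.417) / 0.3 = 1.2287 / 0.3 = 4.096 km

4.10 km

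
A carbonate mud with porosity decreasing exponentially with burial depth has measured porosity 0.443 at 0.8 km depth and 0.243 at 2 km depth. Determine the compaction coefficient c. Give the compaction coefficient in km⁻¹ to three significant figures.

Athy: φ(Z) = φ₀ e^(−cZ) ⇒ φ₁/φ₂ = e^{c(Z₂−Z₁)} ⇒ c = ln(φ₁/φ₂)/(Z₂−Z₁)
c = ln(0.443/0.243) / (2 − 0.8) = ln(1.823) / 1.2 = 0.6005 / 1.2 = 0.5004 km⁻¹

0.500 km⁻¹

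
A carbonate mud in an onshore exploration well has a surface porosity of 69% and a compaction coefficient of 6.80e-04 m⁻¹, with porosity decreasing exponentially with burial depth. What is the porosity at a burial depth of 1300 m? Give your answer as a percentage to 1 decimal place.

Working in km (1 km = 1000 m; β in km⁻¹ = β in m⁻¹ × 1000):
phi = phi₀·exp(−β·Z) = 0.69 × exp(−0.68 × 1.3) = 0.69 × exp(−0.884)
  = 0.69 × 0.4131 = 0.2851

28.5%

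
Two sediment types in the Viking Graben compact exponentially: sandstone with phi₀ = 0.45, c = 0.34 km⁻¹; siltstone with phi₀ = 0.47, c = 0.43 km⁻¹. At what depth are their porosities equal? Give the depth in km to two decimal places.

Set phi₀ₐ e^(−cₐd) = phi₀ᵦ e^(−cᵦd) ⇒ ln(phi₀ₐ/phi₀ᵦ) = (cₐ − cᵦ)·d
d = ln(0.45/0.47) / (0.34 − 0.43) = -0.0435 / -0.09 = 0.483 km

0.48 km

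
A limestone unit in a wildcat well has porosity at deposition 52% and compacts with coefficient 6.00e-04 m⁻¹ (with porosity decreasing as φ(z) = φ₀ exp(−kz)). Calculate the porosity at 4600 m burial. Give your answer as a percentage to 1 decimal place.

Working in km (1 km = 1000 m; k in km⁻¹ = k in m⁻¹ × 1000):
φ = φ₀·exp(−k·z) = 0.52 × exp(−0.6 × 4.6) = 0.52 × exp(−2.76)
  = 0.52 × 0.0633 = 0.0329

3.3%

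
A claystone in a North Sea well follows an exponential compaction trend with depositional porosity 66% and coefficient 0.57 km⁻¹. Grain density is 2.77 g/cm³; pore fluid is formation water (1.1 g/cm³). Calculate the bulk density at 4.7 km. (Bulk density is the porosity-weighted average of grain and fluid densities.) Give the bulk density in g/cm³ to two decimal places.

Porosity at depth: phi = 0.66·exp(−0.57×4.7) = 0.66×0.0686 = 0.0453
Bulk density: ρ_b = (1−phi)ρ_g + phi·ρ_f = 0.9547×2.77 + 0.0453×1.1
       = 2.645 + 0.050 = 2.694 g/cm³

2.69 g/cm³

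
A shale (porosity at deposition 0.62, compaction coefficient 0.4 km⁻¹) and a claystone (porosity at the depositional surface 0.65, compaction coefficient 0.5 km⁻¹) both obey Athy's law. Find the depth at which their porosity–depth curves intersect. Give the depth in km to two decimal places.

Set n₀ₐ e^(−βₐd) = n₀ᵦ e^(−βᵦd) ⇒ ln(n₀ₐ/n₀ᵦ) = (βₐ − βᵦ)·d
d = ln(0.62/0.65) / (0.4 − 0.5) = -0.0473 / -0.1 = 0.473 km

0.47 km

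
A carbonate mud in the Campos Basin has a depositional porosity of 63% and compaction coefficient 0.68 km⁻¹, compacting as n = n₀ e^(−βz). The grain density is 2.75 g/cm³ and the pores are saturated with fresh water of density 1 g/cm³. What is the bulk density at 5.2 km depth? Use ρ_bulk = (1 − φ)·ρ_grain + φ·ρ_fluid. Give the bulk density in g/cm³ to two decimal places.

2.72 g/cm³

Porosity at depth: n = 0.63·exp(−0.68×5.2) = 0.63×0.0291 = 0.0184
Bulk density: ρ_b = (1−n)ρ_g + n·ρ_f = 0.9816×2.75 + 0.0184×1
       = 2.700 + 0.018 = 2.718 g/cm³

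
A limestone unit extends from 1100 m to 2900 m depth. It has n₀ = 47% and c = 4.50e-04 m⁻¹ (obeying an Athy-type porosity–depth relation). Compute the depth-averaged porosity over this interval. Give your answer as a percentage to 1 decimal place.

Working in km (1 km = 1000 m; c in km⁻¹ = c in m⁻¹ × 1000):
⟨n⟩ = (1/(z₂−z₁)) ∫ n₀ e^(−cz) dz = n₀·(e^(−c·z₁) − e^(−c·z₂)) / (c·(z₂−z₁))
e^(−0.45×1.1) = 0.6096; e^(−0.45×2.9) = 0.2712
⟨n⟩ = 0.47 × (0.6096 − 0.2712) / (0.45 × 1.8) = 0.47 × 0.4178 = 0.1964

19.6%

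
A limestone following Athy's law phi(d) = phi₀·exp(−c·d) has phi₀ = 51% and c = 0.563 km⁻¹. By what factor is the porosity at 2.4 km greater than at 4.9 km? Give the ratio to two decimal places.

4.09

phi(d₁)/phi(d₂) = e^(−c·d₁)/e^(−c·d₂) = e^{c(d₂−d₁)}
= exp(0.563 × 2.5) = exp(1.408) = 4.0857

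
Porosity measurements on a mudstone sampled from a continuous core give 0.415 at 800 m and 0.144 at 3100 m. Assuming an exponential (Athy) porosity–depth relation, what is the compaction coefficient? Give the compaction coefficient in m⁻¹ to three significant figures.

0.000460 m⁻¹

Working in km (1 km = 1000 m; β in km⁻¹ = β in m⁻¹ × 1000):
Athy: n(Z) = n₀ e^(−βZ) ⇒ n₁/n₂ = e^{β(Z₂−Z₁)} ⇒ β = ln(n₁/n₂)/(Z₂−Z₁)
β = ln(0.415/0.144) / (3.1 − 0.8) = ln(2.882) / 2.3 = 1.0585 / 2.3 = 0.4602 km⁻¹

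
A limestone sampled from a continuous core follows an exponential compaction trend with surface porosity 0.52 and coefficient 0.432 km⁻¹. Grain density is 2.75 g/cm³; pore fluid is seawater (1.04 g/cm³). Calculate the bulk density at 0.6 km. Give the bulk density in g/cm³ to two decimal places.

Porosity at depth: n = 0.52·exp(−0.432×0.6) = 0.52×0.7717 = 0.4013
Bulk density: ρ_b = (1−n)ρ_g + n·ρ_f = 0.5987×2.75 + 0.4013×1.04
       = 1.647 + 0.417 = 2.064 g/cm³

2.06 g/cm³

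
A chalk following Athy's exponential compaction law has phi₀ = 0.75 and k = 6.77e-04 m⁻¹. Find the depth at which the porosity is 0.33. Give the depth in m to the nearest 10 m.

Working in km (1 km = 1000 m; k in km⁻¹ = k in m⁻¹ × 1000):
Invert Athy's law: z = ln(phi₀/phi) / k
z = ln(0.75/0.33) / 0.677 = ln(2.273) / 0.677 = 0.8210 / 0.677 = 1.213 km

1210 m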